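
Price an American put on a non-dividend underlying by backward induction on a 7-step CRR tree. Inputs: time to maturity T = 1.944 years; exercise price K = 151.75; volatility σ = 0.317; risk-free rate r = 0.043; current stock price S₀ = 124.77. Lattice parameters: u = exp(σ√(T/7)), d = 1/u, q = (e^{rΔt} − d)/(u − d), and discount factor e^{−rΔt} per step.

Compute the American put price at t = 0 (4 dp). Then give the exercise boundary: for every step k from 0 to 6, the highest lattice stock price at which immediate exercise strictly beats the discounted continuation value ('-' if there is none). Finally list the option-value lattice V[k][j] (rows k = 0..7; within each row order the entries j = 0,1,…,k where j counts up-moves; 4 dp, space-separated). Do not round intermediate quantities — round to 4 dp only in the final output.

price = 34.0998
boundary = - - 89.3323 105.5746 89.3323 105.5746 124.7700
tree:
34.0998
46.9737 21.7488
62.4177 32.3043 11.4709
76.1612 46.1754 18.8886 4.1556
87.7903 62.4177 30.1785 7.7894 0.5364
97.6303 76.1612 46.1754 14.5347 1.0731 0.0000
105.9564 87.7903 62.4177 26.9800 2.1467 0.0000 0.0000
113.0016 97.6303 76.1612 46.1754 4.2945 0.0000 0.0000 0.0000

Δt=0.27771  u=1.18182  d=0.84615  q=0.49412  discount=0.98813
step 7 (expiry): payoffs max(K−S,0) = 113.0016 97.6303 76.1612 46.1754 4.2945 0.0000 0.0000 0.0000
step 6: (k=6,j=0): S=45.7936, (K−S)⁺=105.9564, hold=104.1550 ⇒ V=105.9564 exercise | (k=6,j=1): S=63.9597, (K−S)⁺=87.7903, hold=85.9889 ⇒ V=87.7903 exercise | (k=6,j=2): S=89.3323, (K−S)⁺=62.4177, hold=60.6163 ⇒ V=62.4177 exercise | (k=6,j=3): S=124.7700, (K−S)⁺=26.9800, hold=25.1786 ⇒ V=26.9800 exercise | (k=6,j=4): S=174.2657, (K−S)⁺=0.0000, hold=2.1467 ⇒ V=2.1467 continue | (k=6,j=5): S=243.3961, (K−S)⁺=0.0000, hold=0.0000 ⇒ V=0.0000 continue | (k=6,j=6): S=339.9503, (K−S)⁺=0.0000, hold=0.0000 ⇒ V=0.0000 continue  boundary S*=124.7700
step 5: (k=5,j=0): S=54.1197, (K−S)⁺=97.6303, hold=95.8289 ⇒ V=97.6303 exercise | (k=5,j=1): S=75.5888, (K−S)⁺=76.1612, hold=74.3598 ⇒ V=76.1612 exercise | (k=5,j=2): S=105.5746, (K−S)⁺=46.1754, hold=44.3741 ⇒ V=46.1754 exercise | (k=5,j=3): S=147.4555, (K−S)⁺=4.2945, hold=14.5347 ⇒ V=14.5347 continue | (k=5,j=4): S=205.9505, (K−S)⁺=0.0000, hold=1.0731 ⇒ V=1.0731 continue | (k=5,j=5): S=287.6501, (K−S)⁺=0.0000, hold=0.0000 ⇒ V=0.0000 continue  boundary S*=105.5746
step 4: (k=4,j=0): S=63.9597, (K−S)⁺=87.7903, hold=85.9889 ⇒ V=87.7903 exercise | (k=4,j=1): S=89.3323, (K−S)⁺=62.4177, hold=60.6163 ⇒ V=62.4177 exercise | (k=4,j=2): S=124.7700, (K−S)⁺=26.9800, hold=30.1785 ⇒ V=30.1785 continue | (k=4,j=3): S=174.2657, (K−S)⁺=0.0000, hold=7.7894 ⇒ V=7.7894 continue | (k=4,j=4): S=243.3961, (K−S)⁺=0.0000, hold=0.5364 ⇒ V=0.5364 continue  boundary S*=89.3323
step 3: (k=3,j=0): S=75.5888, (K−S)⁺=76.1612, hold=74.3598 ⇒ V=76.1612 exercise | (k=3,j=1): S=105.5746, (K−S)⁺=46.1754, hold=45.9357 ⇒ V=46.1754 exercise | (k=3,j=2): S=147.4555, (K−S)⁺=4.2945, hold=18.8886 ⇒ V=18.8886 continue | (k=3,j=3): S=205.9505, (K−S)⁺=0.0000, hold=4.1556 ⇒ V=4.1556 continue  boundary S*=105.5746
step 2: (k=2,j=0): S=89.3323, (K−S)⁺=62.4177, hold=60.6163 ⇒ V=62.4177 exercise | (k=2,j=1): S=124.7700, (K−S)⁺=26.9800, hold=32.3043 ⇒ V=32.3043 continue | (k=2,j=2): S=174.2657, (K−S)⁺=0.0000, hold=11.4709 ⇒ V=11.4709 continue  boundary S*=89.3323
step 1: (k=1,j=0): S=105.5746, (K−S)⁺=46.1754, hold=46.9737 ⇒ V=46.9737 continue | (k=1,j=1): S=147.4555, (K−S)⁺=4.2945, hold=21.7488 ⇒ V=21.7488 continue  boundary S*=-
step 0: (k=0,j=0): S=124.7700, (K−S)⁺=26.9800, hold=34.0998 ⇒ V=34.0998 continue  boundary S*=-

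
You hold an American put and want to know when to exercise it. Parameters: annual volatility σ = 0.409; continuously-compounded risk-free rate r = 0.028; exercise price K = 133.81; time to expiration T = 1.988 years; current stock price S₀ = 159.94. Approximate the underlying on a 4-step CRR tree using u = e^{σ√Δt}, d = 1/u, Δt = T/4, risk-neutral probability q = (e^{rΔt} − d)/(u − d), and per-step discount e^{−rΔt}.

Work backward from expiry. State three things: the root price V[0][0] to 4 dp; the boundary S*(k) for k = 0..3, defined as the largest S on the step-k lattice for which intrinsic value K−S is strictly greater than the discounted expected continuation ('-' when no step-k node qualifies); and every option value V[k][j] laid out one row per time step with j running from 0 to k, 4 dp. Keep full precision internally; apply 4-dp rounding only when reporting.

params: Δt=0.49700 u=1.33421 d=0.74951 q=0.45238 e^(-rΔt)=0.98618
t_4 payoffs: 83.3365 43.9617 0.0000 0.0000 0.0000
t_3: node(3,0) S=67.3421 payoff=66.4679 vs cont=64.6187 → 66.4679 [stop]  node(3,1) S=119.8764 payoff=13.9336 vs cont=23.7417 → 23.7417 [wait]  node(3,2) S=213.3932 payoff=0.0000 vs cont=0.0000 → 0.0000 [wait]  node(3,3) S=379.8635 payoff=0.0000 vs cont=0.0000 → 0.0000 [wait]  ⇒ S*(3)=67.3421
t_2: node(2,0) S=89.8483 payoff=43.9617 vs cont=46.4881 → 46.4881 [wait]  node(2,1) S=159.9400 payoff=0.0000 vs cont=12.8218 → 12.8218 [wait]  node(2,2) S=284.7109 payoff=0.0000 vs cont=0.0000 → 0.0000 [wait]  ⇒ S*(2)=-
t_1: node(1,0) S=119.8764 payoff=13.9336 vs cont=30.8262 → 30.8262 [wait]  node(1,1) S=213.3932 payoff=0.0000 vs cont=6.9245 → 6.9245 [wait]  ⇒ S*(1)=-
t_0: node(0,0) S=159.9400 payoff=0.0000 vs cont=19.7370 → 19.7370 [wait]  ⇒ S*(0)=-

price = 19.7370
boundary = - - - 67.3421
tree:
19.7370
30.8262 6.9245
46.4881 12.8218 0.0000
66.4679 23.7417 0.0000 0.0000
83.3365 43.9617 0.0000 0.0000 0.0000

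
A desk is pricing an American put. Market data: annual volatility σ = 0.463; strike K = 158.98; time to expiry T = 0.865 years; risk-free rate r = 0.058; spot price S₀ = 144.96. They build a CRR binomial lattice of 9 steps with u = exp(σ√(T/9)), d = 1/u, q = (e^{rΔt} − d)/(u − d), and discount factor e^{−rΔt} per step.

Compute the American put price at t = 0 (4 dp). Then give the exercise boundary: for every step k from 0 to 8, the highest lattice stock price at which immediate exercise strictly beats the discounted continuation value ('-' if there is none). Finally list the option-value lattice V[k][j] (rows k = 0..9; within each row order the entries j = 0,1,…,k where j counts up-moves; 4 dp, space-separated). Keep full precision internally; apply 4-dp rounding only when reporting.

price = 29.7012
boundary = - - - 94.2398 81.6388 94.2398 108.7858 94.2398 108.7858
tree:
29.7012
39.7200 19.3454
51.5423 27.5542 10.8028
64.7402 38.0441 16.6704 4.6617
77.3412 50.6639 25.0073 7.9602 1.1931
88.2573 64.7402 36.2175 13.3249 2.3233 0.0000
97.7138 77.3412 50.1942 21.7105 4.5240 0.0000 0.0000
105.9059 88.2573 64.7402 34.0263 8.8094 0.0000 0.0000 0.0000
113.0025 97.7138 77.3412 50.1942 17.1540 0.0000 0.0000 0.0000 0.0000
119.1503 105.9059 88.2573 64.7402 33.4029 0.0000 0.0000 0.0000 0.0000 0.0000

params: Δt=0.09611 u=1.15435 d=0.86629 q=0.48358 e^(-rΔt)=0.99444
t_9 payoffs: 119.1503 105.9059 88.2573 64.7402 33.4029 0.0000 0.0000 0.0000 0.0000 0.0000
t_8: node(8,0) S=45.9775 payoff=113.0025 vs cont=112.1188 → 113.0025 [stop]  node(8,1) S=61.2662 payoff=97.7138 vs cont=96.8301 → 97.7138 [stop]  node(8,2) S=81.6388 payoff=77.3412 vs cont=76.4574 → 77.3412 [stop]  node(8,3) S=108.7858 payoff=50.1942 vs cont=49.3104 → 50.1942 [stop]  node(8,4) S=144.9600 payoff=14.0200 vs cont=17.1540 → 17.1540 [wait]  node(8,5) S=193.1630 payoff=0.0000 vs cont=0.0000 → 0.0000 [wait]  node(8,6) S=257.3948 payoff=0.0000 vs cont=0.0000 → 0.0000 [wait]  node(8,7) S=342.9853 payoff=0.0000 vs cont=0.0000 → 0.0000 [wait]  node(8,8) S=457.0369 payoff=0.0000 vs cont=0.0000 → 0.0000 [wait]  ⇒ S*(8)=108.7858
t_7: node(7,0) S=53.0741 payoff=105.9059 vs cont=105.0221 → 105.9059 [stop]  node(7,1) S=70.7227 payoff=88.2573 vs cont=87.3736 → 88.2573 [stop]  node(7,2) S=94.2398 payoff=64.7402 vs cont=63.8564 → 64.7402 [stop]  node(7,3) S=125.5771 payoff=33.4029 vs cont=34.0263 → 34.0263 [wait]  node(7,4) S=167.3347 payoff=0.0000 vs cont=8.8094 → 8.8094 [wait]  node(7,5) S=222.9779 payoff=0.0000 vs cont=0.0000 → 0.0000 [wait]  node(7,6) S=297.1239 payoff=0.0000 vs cont=0.0000 → 0.0000 [wait]  node(7,7) S=395.9254 payoff=0.0000 vs cont=0.0000 → 0.0000 [wait]  ⇒ S*(7)=94.2398
t_6: node(6,0) S=61.2662 payoff=97.7138 vs cont=96.8301 → 97.7138 [stop]  node(6,1) S=81.6388 payoff=77.3412 vs cont=76.4574 → 77.3412 [stop]  node(6,2) S=108.7858 payoff=50.1942 vs cont=49.6102 → 50.1942 [stop]  node(6,3) S=144.9600 payoff=14.0200 vs cont=21.7105 → 21.7105 [wait]  node(6,4) S=193.1630 payoff=0.0000 vs cont=4.5240 → 4.5240 [wait]  node(6,5) S=257.3948 payoff=0.0000 vs cont=0.0000 → 0.0000 [wait]  node(6,6) S=342.9853 payoff=0.0000 vs cont=0.0000 → 0.0000 [wait]  ⇒ S*(6)=108.7858
t_5: node(5,0) S=70.7227 payoff=88.2573 vs cont=87.3736 → 88.2573 [stop]  node(5,1) S=94.2398 payoff=64.7402 vs cont=63.8564 → 64.7402 [stop]  node(5,2) S=125.5771 payoff=33.4029 vs cont=36.2175 → 36.2175 [wait]  node(5,3) S=167.3347 payoff=0.0000 vs cont=13.3249 → 13.3249 [wait]  node(5,4) S=222.9779 payoff=0.0000 vs cont=2.3233 → 2.3233 [wait]  node(5,5) S=297.1239 payoff=0.0000 vs cont=0.0000 → 0.0000 [wait]  ⇒ S*(5)=94.2398
t_4: node(4,0) S=81.6388 payoff=77.3412 vs cont=76.4574 → 77.3412 [stop]  node(4,1) S=108.7858 payoff=50.1942 vs cont=50.6639 → 50.6639 [wait]  node(4,2) S=144.9600 payoff=14.0200 vs cont=25.0073 → 25.0073 [wait]  node(4,3) S=193.1630 payoff=0.0000 vs cont=7.9602 → 7.9602 [wait]  node(4,4) S=257.3948 payoff=0.0000 vs cont=1.1931 → 1.1931 [wait]  ⇒ S*(4)=81.6388
t_3: node(3,0) S=94.2398 payoff=64.7402 vs cont=64.0823 → 64.7402 [stop]  node(3,1) S=125.5771 payoff=33.4029 vs cont=38.0441 → 38.0441 [wait]  node(3,2) S=167.3347 payoff=0.0000 vs cont=16.6704 → 16.6704 [wait]  node(3,3) S=222.9779 payoff=0.0000 vs cont=4.6617 → 4.6617 [wait]  ⇒ S*(3)=94.2398
t_2: node(2,0) S=108.7858 payoff=50.1942 vs cont=51.5423 → 51.5423 [wait]  node(2,1) S=144.9600 payoff=14.0200 vs cont=27.5542 → 27.5542 [wait]  node(2,2) S=193.1630 payoff=0.0000 vs cont=10.8028 → 10.8028 [wait]  ⇒ S*(2)=-
t_1: node(1,0) S=125.5771 payoff=33.4029 vs cont=39.7200 → 39.7200 [wait]  node(1,1) S=167.3347 payoff=0.0000 vs cont=19.3454 → 19.3454 [wait]  ⇒ S*(1)=-
t_0: node(0,0) S=144.9600 payoff=14.0200 vs cont=29.7012 → 29.7012 [wait]  ⇒ S*(0)=-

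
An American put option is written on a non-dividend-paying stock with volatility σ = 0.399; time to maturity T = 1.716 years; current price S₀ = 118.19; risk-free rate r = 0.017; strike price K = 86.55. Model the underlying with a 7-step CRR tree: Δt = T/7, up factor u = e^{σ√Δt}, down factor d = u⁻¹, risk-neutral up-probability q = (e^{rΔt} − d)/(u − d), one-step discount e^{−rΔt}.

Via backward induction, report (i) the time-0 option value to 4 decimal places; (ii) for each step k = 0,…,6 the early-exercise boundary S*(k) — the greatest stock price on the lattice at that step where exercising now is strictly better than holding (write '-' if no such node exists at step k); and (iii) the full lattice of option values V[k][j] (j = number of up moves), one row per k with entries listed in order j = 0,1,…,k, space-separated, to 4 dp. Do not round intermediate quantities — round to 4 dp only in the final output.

price = 8.2339
boundary = - - - - - 44.0150 53.6287
tree:
8.2339
12.2416 3.6279
17.7190 5.9552 0.9425
24.8114 9.5962 1.7568 0.0000
33.3333 15.0832 3.2747 0.0000 0.0000
42.5350 22.8883 6.1040 0.0000 0.0000 0.0000
50.4252 32.9213 11.3778 0.0000 0.0000 0.0000 0.0000
56.9011 42.5350 21.2079 0.0000 0.0000 0.0000 0.0000 0.0000

params: Δt=0.24514 u=1.21842 d=0.82074 q=0.46127 e^(-rΔt)=0.99584
t_7 payoffs: 56.9011 42.5350 21.2079 0.0000 0.0000 0.0000 0.0000 0.0000
t_6: node(6,0) S=36.1248 payoff=50.4252 vs cont=50.0653 → 50.4252 [stop]  node(6,1) S=53.6287 payoff=32.9213 vs cont=32.5614 → 32.9213 [stop]  node(6,2) S=79.6139 payoff=6.9361 vs cont=11.3778 → 11.3778 [wait]  node(6,3) S=118.1900 payoff=0.0000 vs cont=0.0000 → 0.0000 [wait]  node(6,4) S=175.4578 payoff=0.0000 vs cont=0.0000 → 0.0000 [wait]  node(6,5) S=260.4741 payoff=0.0000 vs cont=0.0000 → 0.0000 [wait]  node(6,6) S=386.6842 payoff=0.0000 vs cont=0.0000 → 0.0000 [wait]  ⇒ S*(6)=53.6287
t_5: node(5,0) S=44.0150 payoff=42.5350 vs cont=42.1750 → 42.5350 [stop]  node(5,1) S=65.3421 payoff=21.2079 vs cont=22.8883 → 22.8883 [wait]  node(5,2) S=97.0029 payoff=0.0000 vs cont=6.1040 → 6.1040 [wait]  node(5,3) S=144.0047 payoff=0.0000 vs cont=0.0000 → 0.0000 [wait]  node(5,4) S=213.7808 payoff=0.0000 vs cont=0.0000 → 0.0000 [wait]  node(5,5) S=317.3661 payoff=0.0000 vs cont=0.0000 → 0.0000 [wait]  ⇒ S*(5)=44.0150
t_4: node(4,0) S=53.6287 payoff=32.9213 vs cont=33.3333 → 33.3333 [wait]  node(4,1) S=79.6139 payoff=6.9361 vs cont=15.0832 → 15.0832 [wait]  node(4,2) S=118.1900 payoff=0.0000 vs cont=3.2747 → 3.2747 [wait]  node(4,3) S=175.4578 payoff=0.0000 vs cont=0.0000 → 0.0000 [wait]  node(4,4) S=260.4741 payoff=0.0000 vs cont=0.0000 → 0.0000 [wait]  ⇒ S*(4)=-
t_3: node(3,0) S=65.3421 payoff=21.2079 vs cont=24.8114 → 24.8114 [wait]  node(3,1) S=97.0029 payoff=0.0000 vs cont=9.5962 → 9.5962 [wait]  node(3,2) S=144.0047 payoff=0.0000 vs cont=1.7568 → 1.7568 [wait]  node(3,3) S=213.7808 payoff=0.0000 vs cont=0.0000 → 0.0000 [wait]  ⇒ S*(3)=-
t_2: node(2,0) S=79.6139 payoff=6.9361 vs cont=17.7190 → 17.7190 [wait]  node(2,1) S=118.1900 payoff=0.0000 vs cont=5.9552 → 5.9552 [wait]  node(2,2) S=175.4578 payoff=0.0000 vs cont=0.9425 → 0.9425 [wait]  ⇒ S*(2)=-
t_1: node(1,0) S=97.0029 payoff=0.0000 vs cont=12.2416 → 12.2416 [wait]  node(1,1) S=144.0047 payoff=0.0000 vs cont=3.6279 → 3.6279 [wait]  ⇒ S*(1)=-
t_0: node(0,0) S=118.1900 payoff=0.0000 vs cont=8.2339 → 8.2339 [wait]  ⇒ S*(0)=-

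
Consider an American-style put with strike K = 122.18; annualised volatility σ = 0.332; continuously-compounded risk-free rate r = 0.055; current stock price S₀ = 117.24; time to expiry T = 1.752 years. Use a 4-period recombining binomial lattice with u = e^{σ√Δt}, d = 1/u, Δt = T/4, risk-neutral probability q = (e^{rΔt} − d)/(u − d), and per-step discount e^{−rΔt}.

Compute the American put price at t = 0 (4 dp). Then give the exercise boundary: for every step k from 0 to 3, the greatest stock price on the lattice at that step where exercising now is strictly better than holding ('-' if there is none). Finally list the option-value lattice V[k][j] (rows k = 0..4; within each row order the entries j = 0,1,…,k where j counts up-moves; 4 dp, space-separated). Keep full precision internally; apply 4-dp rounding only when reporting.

Δt=0.43800  u=1.24573  d=0.80274  q=0.50033  discount=0.97620
step 4 (expiry): payoffs max(K−S,0) = 73.4969 46.6313 4.9400 0.0000 0.0000
step 3: (k=3,j=0): S=60.6461, (K−S)⁺=61.5339, hold=58.6258 ⇒ V=61.5339 exercise | (k=3,j=1): S=94.1134, (K−S)⁺=28.0666, hold=25.1585 ⇒ V=28.0666 exercise | (k=3,j=2): S=146.0495, (K−S)⁺=0.0000, hold=2.4096 ⇒ V=2.4096 continue | (k=3,j=3): S=226.6465, (K−S)⁺=0.0000, hold=0.0000 ⇒ V=0.0000 continue  boundary S*=94.1134
step 2: (k=2,j=0): S=75.5487, (K−S)⁺=46.6313, hold=43.7232 ⇒ V=46.6313 exercise | (k=2,j=1): S=117.2400, (K−S)⁺=4.9400, hold=14.8671 ⇒ V=14.8671 continue | (k=2,j=2): S=181.9385, (K−S)⁺=0.0000, hold=1.1754 ⇒ V=1.1754 continue  boundary S*=75.5487
step 1: (k=1,j=0): S=94.1134, (K−S)⁺=28.0666, hold=30.0071 ⇒ V=30.0071 continue | (k=1,j=1): S=146.0495, (K−S)⁺=0.0000, hold=7.8259 ⇒ V=7.8259 continue  boundary S*=-
step 0: (k=0,j=0): S=117.2400, (K−S)⁺=4.9400, hold=18.4591 ⇒ V=18.4591 continue  boundary S*=-

price = 18.4591
boundary = - - 75.5487 94.1134
tree:
18.4591
30.0071 7.8259
46.6313 14.8671 1.1754
61.5339 28.0666 2.4096 0.0000
73.4969 46.6313 4.9400 0.0000 0.0000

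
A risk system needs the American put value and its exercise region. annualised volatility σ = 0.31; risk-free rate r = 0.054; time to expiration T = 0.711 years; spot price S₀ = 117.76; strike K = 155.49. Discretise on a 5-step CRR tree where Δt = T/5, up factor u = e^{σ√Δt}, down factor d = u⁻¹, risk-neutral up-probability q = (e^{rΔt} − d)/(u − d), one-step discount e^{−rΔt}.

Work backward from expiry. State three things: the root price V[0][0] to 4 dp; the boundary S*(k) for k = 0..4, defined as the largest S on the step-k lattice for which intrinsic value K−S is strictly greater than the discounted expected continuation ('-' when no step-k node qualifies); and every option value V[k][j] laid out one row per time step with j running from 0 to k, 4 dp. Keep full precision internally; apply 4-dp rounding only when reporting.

Δt=0.14220, u=1.12401, d=0.88967, q=0.50370, disc=e^(-rΔt)=0.99235
k=5 terminal: V=max(K-S,0) → 89.8521 72.5638 50.7219 23.1270 0.0000 0.0000
k=4: j=0 S=73.7774 intr=81.7126 cont=80.5232 V=81.7126[EX]; j=1 S=93.2096 intr=62.2804 cont=61.0910 V=62.2804[EX]; j=2 S=117.7600 intr=37.7300 cont=36.5406 V=37.7300[EX]; j=3 S=148.7768 intr=6.7132 cont=11.3901 V=11.3901[hold]; j=4 S=187.9631 intr=0.0000 cont=0.0000 V=0.0000[hold]  S*(4)=117.7600
k=3: j=0 S=82.9262 intr=72.5638 cont=71.3744 V=72.5638[EX]; j=1 S=104.7681 intr=50.7219 cont=49.5325 V=50.7219[EX]; j=2 S=132.3630 intr=23.1270 cont=24.2754 V=24.2754[hold]; j=3 S=167.2260 intr=0.0000 cont=5.6096 V=5.6096[hold]  S*(3)=104.7681
k=2: j=0 S=93.2096 intr=62.2804 cont=61.0910 V=62.2804[EX]; j=1 S=117.7600 intr=37.7300 cont=37.1146 V=37.7300[EX]; j=2 S=148.7768 intr=6.7132 cont=14.7596 V=14.7596[hold]  S*(2)=117.7600
k=1: j=0 S=104.7681 intr=50.7219 cont=49.5325 V=50.7219[EX]; j=1 S=132.3630 intr=23.1270 cont=25.9596 V=25.9596[hold]  S*(1)=104.7681
k=0: j=0 S=117.7600 intr=37.7300 cont=37.9565 V=37.9565[hold]  S*(0)=-

price = 37.9565
boundary = - 104.7681 117.7600 104.7681 117.7600
tree:
37.9565
50.7219 25.9596
62.2804 37.7300 14.7596
72.5638 50.7219 24.2754 5.6096
81.7126 62.2804 37.7300 11.3901 0.0000
89.8521 72.5638 50.7219 23.1270 0.0000 0.0000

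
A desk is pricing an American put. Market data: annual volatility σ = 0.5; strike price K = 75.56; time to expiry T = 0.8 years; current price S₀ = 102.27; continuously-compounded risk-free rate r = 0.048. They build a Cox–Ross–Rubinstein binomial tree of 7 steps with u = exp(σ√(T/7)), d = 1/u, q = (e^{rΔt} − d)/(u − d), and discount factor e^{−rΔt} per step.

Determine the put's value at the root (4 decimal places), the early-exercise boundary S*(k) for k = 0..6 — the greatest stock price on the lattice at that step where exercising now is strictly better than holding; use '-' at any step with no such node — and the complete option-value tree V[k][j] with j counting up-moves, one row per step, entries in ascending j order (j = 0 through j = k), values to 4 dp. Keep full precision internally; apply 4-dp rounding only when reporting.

price = 5.2364
boundary = - - - - - 43.9241 52.0130
tree:
5.2364
8.0173 2.2116
11.9606 3.7350 0.5470
17.2796 6.1978 1.0458 0.0000
23.9791 10.0467 1.9993 0.0000 0.0000
31.6359 15.7618 3.8220 0.0000 0.0000 0.0000
38.4669 23.5470 7.3067 0.0000 0.0000 0.0000 0.0000
44.2355 31.6359 13.9685 0.0000 0.0000 0.0000 0.0000 0.0000

Δt=0.11429, u=1.18416, d=0.84448, q=0.47404, disc=e^(-rΔt)=0.99453
k=7 terminal: V=max(K-S,0) → 44.2355 31.6359 13.9685 0.0000 0.0000 0.0000 0.0000 0.0000
k=6: j=0 S=37.0931 intr=38.4669 cont=38.0535 V=38.4669[EX]; j=1 S=52.0130 intr=23.5470 cont=23.1337 V=23.5470[EX]; j=2 S=72.9340 intr=2.6260 cont=7.3067 V=7.3067[hold]; j=3 S=102.2700 intr=0.0000 cont=0.0000 V=0.0000[hold]; j=4 S=143.4058 intr=0.0000 cont=0.0000 V=0.0000[hold]; j=5 S=201.0874 intr=0.0000 cont=0.0000 V=0.0000[hold]; j=6 S=281.9702 intr=0.0000 cont=0.0000 V=0.0000[hold]  S*(6)=52.0130
k=5: j=0 S=43.9241 intr=31.6359 cont=31.2226 V=31.6359[EX]; j=1 S=61.5915 intr=13.9685 cont=15.7618 V=15.7618[hold]; j=2 S=86.3653 intr=0.0000 cont=3.8220 V=3.8220[hold]; j=3 S=121.1037 intr=0.0000 cont=0.0000 V=0.0000[hold]; j=4 S=169.8149 intr=0.0000 cont=0.0000 V=0.0000[hold]; j=5 S=238.1190 intr=0.0000 cont=0.0000 V=0.0000[hold]  S*(5)=43.9241
k=4: j=0 S=52.0130 intr=23.5470 cont=23.9791 V=23.9791[hold]; j=1 S=72.9340 intr=2.6260 cont=10.0467 V=10.0467[hold]; j=2 S=102.2700 intr=0.0000 cont=1.9993 V=1.9993[hold]; j=3 S=143.4058 intr=0.0000 cont=0.0000 V=0.0000[hold]; j=4 S=201.0874 intr=0.0000 cont=0.0000 V=0.0000[hold]  S*(4)=-
k=3: j=0 S=61.5915 intr=13.9685 cont=17.2796 V=17.2796[hold]; j=1 S=86.3653 intr=0.0000 cont=6.1978 V=6.1978[hold]; j=2 S=121.1037 intr=0.0000 cont=1.0458 V=1.0458[hold]; j=3 S=169.8149 intr=0.0000 cont=0.0000 V=0.0000[hold]  S*(3)=-
k=2: j=0 S=72.9340 intr=2.6260 cont=11.9606 V=11.9606[hold]; j=1 S=102.2700 intr=0.0000 cont=3.7350 V=3.7350[hold]; j=2 S=143.4058 intr=0.0000 cont=0.5470 V=0.5470[hold]  S*(2)=-
k=1: j=0 S=86.3653 intr=0.0000 cont=8.0173 V=8.0173[hold]; j=1 S=121.1037 intr=0.0000 cont=2.2116 V=2.2116[hold]  S*(1)=-
k=0: j=0 S=102.2700 intr=0.0000 cont=5.2364 V=5.2364[hold]  S*(0)=-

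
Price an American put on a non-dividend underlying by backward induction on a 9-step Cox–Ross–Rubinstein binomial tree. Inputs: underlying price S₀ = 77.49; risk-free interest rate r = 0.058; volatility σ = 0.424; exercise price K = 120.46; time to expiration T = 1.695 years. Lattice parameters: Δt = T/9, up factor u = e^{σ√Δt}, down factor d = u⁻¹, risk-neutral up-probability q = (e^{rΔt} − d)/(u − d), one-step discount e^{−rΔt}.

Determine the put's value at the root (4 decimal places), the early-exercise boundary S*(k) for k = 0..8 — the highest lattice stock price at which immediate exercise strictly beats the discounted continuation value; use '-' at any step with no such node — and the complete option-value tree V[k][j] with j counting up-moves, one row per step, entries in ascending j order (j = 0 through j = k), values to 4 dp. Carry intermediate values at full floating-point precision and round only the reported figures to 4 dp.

Δt=0.18833  u=1.20202  d=0.83193  q=0.48381  discount=0.98914
step 9 (expiry): payoffs max(K−S,0) = 105.6677 99.0873 89.5795 75.8421 55.9936 27.3153 0.0000 0.0000 0.0000 0.0000
step 8: (k=8,j=0): S=17.7806, (K−S)⁺=102.6794, hold=101.3707 ⇒ V=102.6794 exercise | (k=8,j=1): S=25.6905, (K−S)⁺=94.7695, hold=93.4609 ⇒ V=94.7695 exercise | (k=8,j=2): S=37.1190, (K−S)⁺=83.3410, hold=82.0323 ⇒ V=83.3410 exercise | (k=8,j=3): S=53.6316, (K−S)⁺=66.8284, hold=65.5197 ⇒ V=66.8284 exercise | (k=8,j=4): S=77.4900, (K−S)⁺=42.9700, hold=41.6613 ⇒ V=42.9700 exercise | (k=8,j=5): S=111.9619, (K−S)⁺=8.4981, hold=13.9469 ⇒ V=13.9469 continue | (k=8,j=6): S=161.7689, (K−S)⁺=0.0000, hold=0.0000 ⇒ V=0.0000 continue | (k=8,j=7): S=233.7328, (K−S)⁺=0.0000, hold=0.0000 ⇒ V=0.0000 continue | (k=8,j=8): S=337.7103, (K−S)⁺=0.0000, hold=0.0000 ⇒ V=0.0000 continue  boundary S*=77.4900
step 7: (k=7,j=0): S=21.3727, (K−S)⁺=99.0873, hold=97.7786 ⇒ V=99.0873 exercise | (k=7,j=1): S=30.8805, (K−S)⁺=89.5795, hold=88.2709 ⇒ V=89.5795 exercise | (k=7,j=2): S=44.6179, (K−S)⁺=75.8421, hold=74.5335 ⇒ V=75.8421 exercise | (k=7,j=3): S=64.4664, (K−S)⁺=55.9936, hold=54.6849 ⇒ V=55.9936 exercise | (k=7,j=4): S=93.1447, (K−S)⁺=27.3153, hold=28.6142 ⇒ V=28.6142 continue | (k=7,j=5): S=134.5807, (K−S)⁺=0.0000, hold=7.1211 ⇒ V=7.1211 continue | (k=7,j=6): S=194.4497, (K−S)⁺=0.0000, hold=0.0000 ⇒ V=0.0000 continue | (k=7,j=7): S=280.9519, (K−S)⁺=0.0000, hold=0.0000 ⇒ V=0.0000 continue  boundary S*=64.4664
step 6: (k=6,j=0): S=25.6905, (K−S)⁺=94.7695, hold=93.4609 ⇒ V=94.7695 exercise | (k=6,j=1): S=37.1190, (K−S)⁺=83.3410, hold=82.0323 ⇒ V=83.3410 exercise | (k=6,j=2): S=53.6316, (K−S)⁺=66.8284, hold=65.5197 ⇒ V=66.8284 exercise | (k=6,j=3): S=77.4900, (K−S)⁺=42.9700, hold=42.2829 ⇒ V=42.9700 exercise | (k=6,j=4): S=111.9619, (K−S)⁺=8.4981, hold=18.0178 ⇒ V=18.0178 continue | (k=6,j=5): S=161.7689, (K−S)⁺=0.0000, hold=3.6359 ⇒ V=3.6359 continue | (k=6,j=6): S=233.7328, (K−S)⁺=0.0000, hold=0.0000 ⇒ V=0.0000 continue  boundary S*=77.4900
step 5: (k=5,j=0): S=30.8805, (K−S)⁺=89.5795, hold=88.2709 ⇒ V=89.5795 exercise | (k=5,j=1): S=44.6179, (K−S)⁺=75.8421, hold=74.5335 ⇒ V=75.8421 exercise | (k=5,j=2): S=64.4664, (K−S)⁺=55.9936, hold=54.6849 ⇒ V=55.9936 exercise | (k=5,j=3): S=93.1447, (K−S)⁺=27.3153, hold=30.5623 ⇒ V=30.5623 continue | (k=5,j=4): S=134.5807, (K−S)⁺=0.0000, hold=10.9396 ⇒ V=10.9396 continue | (k=5,j=5): S=194.4497, (K−S)⁺=0.0000, hold=1.8565 ⇒ V=1.8565 continue  boundary S*=64.4664
step 4: (k=4,j=0): S=37.1190, (K−S)⁺=83.3410, hold=82.0323 ⇒ V=83.3410 exercise | (k=4,j=1): S=53.6316, (K−S)⁺=66.8284, hold=65.5197 ⇒ V=66.8284 exercise | (k=4,j=2): S=77.4900, (K−S)⁺=42.9700, hold=43.2152 ⇒ V=43.2152 continue | (k=4,j=3): S=111.9619, (K−S)⁺=8.4981, hold=20.8399 ⇒ V=20.8399 continue | (k=4,j=4): S=161.7689, (K−S)⁺=0.0000, hold=6.4740 ⇒ V=6.4740 continue  boundary S*=53.6316
step 3: (k=3,j=0): S=44.6179, (K−S)⁺=75.8421, hold=74.5335 ⇒ V=75.8421 exercise | (k=3,j=1): S=64.4664, (K−S)⁺=55.9936, hold=54.8023 ⇒ V=55.9936 exercise | (k=3,j=2): S=93.1447, (K−S)⁺=27.3153, hold=32.0380 ⇒ V=32.0380 continue | (k=3,j=3): S=134.5807, (K−S)⁺=0.0000, hold=13.7387 ⇒ V=13.7387 continue  boundary S*=64.4664
step 2: (k=2,j=0): S=53.6316, (K−S)⁺=66.8284, hold=65.5197 ⇒ V=66.8284 exercise | (k=2,j=1): S=77.4900, (K−S)⁺=42.9700, hold=43.9214 ⇒ V=43.9214 continue | (k=2,j=2): S=111.9619, (K−S)⁺=8.4981, hold=22.9328 ⇒ V=22.9328 continue  boundary S*=53.6316
step 1: (k=1,j=0): S=64.4664, (K−S)⁺=55.9936, hold=55.1402 ⇒ V=55.9936 exercise | (k=1,j=1): S=93.1447, (K−S)⁺=27.3153, hold=33.4002 ⇒ V=33.4002 continue  boundary S*=64.4664
step 0: (k=0,j=0): S=77.4900, (K−S)⁺=42.9700, hold=44.5732 ⇒ V=44.5732 continue  boundary S*=-

price = 44.5732
boundary = - 64.4664 53.6316 64.4664 53.6316 64.4664 77.4900 64.4664 77.4900
tree:
44.5732
55.9936 33.4002
66.8284 43.9214 22.9328
75.8421 55.9936 32.0380 13.7387
83.3410 66.8284 43.2152 20.8399 6.4740
89.5795 75.8421 55.9936 30.5623 10.9396 1.8565
94.7695 83.3410 66.8284 42.9700 18.0178 3.6359 0.0000
99.0873 89.5795 75.8421 55.9936 28.6142 7.1211 0.0000 0.0000
102.6794 94.7695 83.3410 66.8284 42.9700 13.9469 0.0000 0.0000 0.0000
105.6677 99.0873 89.5795 75.8421 55.9936 27.3153 0.0000 0.0000 0.0000 0.0000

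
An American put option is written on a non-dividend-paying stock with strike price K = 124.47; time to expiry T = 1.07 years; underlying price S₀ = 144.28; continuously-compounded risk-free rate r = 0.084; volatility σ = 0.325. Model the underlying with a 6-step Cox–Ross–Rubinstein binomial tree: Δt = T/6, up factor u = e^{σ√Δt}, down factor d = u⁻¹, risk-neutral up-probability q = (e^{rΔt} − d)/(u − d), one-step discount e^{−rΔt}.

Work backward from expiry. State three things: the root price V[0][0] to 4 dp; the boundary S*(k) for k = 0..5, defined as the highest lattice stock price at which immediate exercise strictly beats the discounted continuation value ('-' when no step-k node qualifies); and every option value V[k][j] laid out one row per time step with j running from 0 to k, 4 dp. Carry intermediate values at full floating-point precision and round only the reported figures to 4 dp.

price = 7.0010
boundary = - - - 95.5852 83.3269 95.5852
tree:
7.0010
11.6189 2.9507
18.6865 5.4463 0.7377
28.8848 9.8353 1.5619 0.0000
41.1431 17.2331 3.3068 0.0000 0.0000
51.8293 28.8848 7.0013 0.0000 0.0000 0.0000
61.1450 41.1431 14.8232 0.0000 0.0000 0.0000 0.0000

params: Δt=0.17833 u=1.14711 d=0.87176 q=0.52055 e^(-rΔt)=0.98513
t_6 payoffs: 61.1450 41.1431 14.8232 0.0000 0.0000 0.0000 0.0000
t_5: node(5,0) S=72.6407 payoff=51.8293 vs cont=49.9786 → 51.8293 [stop]  node(5,1) S=95.5852 payoff=28.8848 vs cont=27.0341 → 28.8848 [stop]  node(5,2) S=125.7769 payoff=0.0000 vs cont=7.0013 → 7.0013 [wait]  node(5,3) S=165.5051 payoff=0.0000 vs cont=0.0000 → 0.0000 [wait]  node(5,4) S=217.7818 payoff=0.0000 vs cont=0.0000 → 0.0000 [wait]  node(5,5) S=286.5708 payoff=0.0000 vs cont=0.0000 → 0.0000 [wait]  ⇒ S*(5)=95.5852
t_4: node(4,0) S=83.3269 payoff=41.1431 vs cont=39.2924 → 41.1431 [stop]  node(4,1) S=109.6468 payoff=14.8232 vs cont=17.2331 → 17.2331 [wait]  node(4,2) S=144.2800 payoff=0.0000 vs cont=3.3068 → 3.3068 [wait]  node(4,3) S=189.8526 payoff=0.0000 vs cont=0.0000 → 0.0000 [wait]  node(4,4) S=249.8198 payoff=0.0000 vs cont=0.0000 → 0.0000 [wait]  ⇒ S*(4)=83.3269
t_3: node(3,0) S=95.5852 payoff=28.8848 vs cont=28.2700 → 28.8848 [stop]  node(3,1) S=125.7769 payoff=0.0000 vs cont=9.8353 → 9.8353 [wait]  node(3,2) S=165.5051 payoff=0.0000 vs cont=1.5619 → 1.5619 [wait]  node(3,3) S=217.7818 payoff=0.0000 vs cont=0.0000 → 0.0000 [wait]  ⇒ S*(3)=95.5852
t_2: node(2,0) S=109.6468 payoff=14.8232 vs cont=18.6865 → 18.6865 [wait]  node(2,1) S=144.2800 payoff=0.0000 vs cont=5.4463 → 5.4463 [wait]  node(2,2) S=189.8526 payoff=0.0000 vs cont=0.7377 → 0.7377 [wait]  ⇒ S*(2)=-
t_1: node(1,0) S=125.7769 payoff=0.0000 vs cont=11.6189 → 11.6189 [wait]  node(1,1) S=165.5051 payoff=0.0000 vs cont=2.9507 → 2.9507 [wait]  ⇒ S*(1)=-
t_0: node(0,0) S=144.2800 payoff=0.0000 vs cont=7.0010 → 7.0010 [wait]  ⇒ S*(0)=-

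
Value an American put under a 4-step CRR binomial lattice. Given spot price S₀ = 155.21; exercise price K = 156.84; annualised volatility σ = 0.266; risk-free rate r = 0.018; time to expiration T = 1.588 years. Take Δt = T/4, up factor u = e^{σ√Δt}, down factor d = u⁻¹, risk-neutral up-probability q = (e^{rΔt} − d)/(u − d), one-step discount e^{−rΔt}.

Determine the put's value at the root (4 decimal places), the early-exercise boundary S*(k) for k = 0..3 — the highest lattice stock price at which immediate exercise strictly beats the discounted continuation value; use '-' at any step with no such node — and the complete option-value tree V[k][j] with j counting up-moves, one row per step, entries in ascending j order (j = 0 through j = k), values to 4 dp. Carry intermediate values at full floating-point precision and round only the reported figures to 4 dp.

price = 19.0429
boundary = - - 111.0052 131.2597
tree:
19.0429
30.1721 7.2466
45.8348 13.6210 0.4353
62.9639 25.5803 0.8424 0.0000
77.4498 45.8348 1.6300 0.0000 0.0000

Δt=0.39700  u=1.18246  d=0.84569  q=0.47949  discount=0.99288
step 4 (expiry): payoffs max(K−S,0) = 77.4498 45.8348 1.6300 0.0000 0.0000
step 3: (k=3,j=0): S=93.8761, (K−S)⁺=62.9639, hold=61.8471 ⇒ V=62.9639 exercise | (k=3,j=1): S=131.2597, (K−S)⁺=25.5803, hold=24.4635 ⇒ V=25.5803 exercise | (k=3,j=2): S=183.5304, (K−S)⁺=0.0000, hold=0.8424 ⇒ V=0.8424 continue | (k=3,j=3): S=256.6164, (K−S)⁺=0.0000, hold=0.0000 ⇒ V=0.0000 continue  boundary S*=131.2597
step 2: (k=2,j=0): S=111.0052, (K−S)⁺=45.8348, hold=44.7180 ⇒ V=45.8348 exercise | (k=2,j=1): S=155.2100, (K−S)⁺=1.6300, hold=13.6210 ⇒ V=13.6210 continue | (k=2,j=2): S=217.0182, (K−S)⁺=0.0000, hold=0.4353 ⇒ V=0.4353 continue  boundary S*=111.0052
step 1: (k=1,j=0): S=131.2597, (K−S)⁺=25.5803, hold=30.1721 ⇒ V=30.1721 continue | (k=1,j=1): S=183.5304, (K−S)⁺=0.0000, hold=7.2466 ⇒ V=7.2466 continue  boundary S*=-
step 0: (k=0,j=0): S=155.2100, (K−S)⁺=1.6300, hold=19.0429 ⇒ V=19.0429 continue  boundary S*=-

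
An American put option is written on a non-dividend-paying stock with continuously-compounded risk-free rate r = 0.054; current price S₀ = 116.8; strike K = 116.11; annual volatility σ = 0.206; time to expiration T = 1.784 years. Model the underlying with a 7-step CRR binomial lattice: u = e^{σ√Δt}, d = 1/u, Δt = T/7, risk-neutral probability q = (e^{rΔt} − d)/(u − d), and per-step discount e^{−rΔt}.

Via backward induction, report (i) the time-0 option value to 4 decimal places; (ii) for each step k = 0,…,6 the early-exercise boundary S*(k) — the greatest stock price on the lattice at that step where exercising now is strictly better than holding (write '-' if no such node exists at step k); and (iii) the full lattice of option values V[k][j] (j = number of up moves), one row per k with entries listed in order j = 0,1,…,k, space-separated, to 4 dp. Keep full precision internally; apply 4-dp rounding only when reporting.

price = 8.7155
boundary = - - 94.8666 85.4965 94.8666 85.4965 94.8666
tree:
8.7155
13.8424 4.5809
21.2434 7.9061 1.8718
30.6135 13.2198 3.5920 0.4575
39.0580 21.2434 6.7383 1.0096 0.0000
46.6685 30.6135 12.2480 2.2277 0.0000 0.0000
53.5273 39.0580 21.2434 4.9155 0.0000 0.0000 0.0000
59.7087 46.6685 30.6135 10.8464 0.0000 0.0000 0.0000 0.0000

Δt=0.25486, u=1.10960, d=0.90123, q=0.54053, disc=e^(-rΔt)=0.98633
k=7 terminal: V=max(K-S,0) → 59.7087 46.6685 30.6135 10.8464 0.0000 0.0000 0.0000 0.0000
k=6: j=0 S=62.5827 intr=53.5273 cont=51.9403 V=53.5273[EX]; j=1 S=77.0520 intr=39.0580 cont=37.4710 V=39.0580[EX]; j=2 S=94.8666 intr=21.2434 cont=19.6564 V=21.2434[EX]; j=3 S=116.8000 intr=0.0000 cont=4.9155 V=4.9155[hold]; j=4 S=143.8045 intr=0.0000 cont=0.0000 V=0.0000[hold]; j=5 S=177.0525 intr=0.0000 cont=0.0000 V=0.0000[hold]; j=6 S=217.9875 intr=0.0000 cont=0.0000 V=0.0000[hold]  S*(6)=94.8666
k=5: j=0 S=69.4415 intr=46.6685 cont=45.0815 V=46.6685[EX]; j=1 S=85.4965 intr=30.6135 cont=29.0265 V=30.6135[EX]; j=2 S=105.2636 intr=10.8464 cont=12.2480 V=12.2480[hold]; j=3 S=129.6008 intr=0.0000 cont=2.2277 V=2.2277[hold]; j=4 S=159.5648 intr=0.0000 cont=0.0000 V=0.0000[hold]; j=5 S=196.4567 intr=0.0000 cont=0.0000 V=0.0000[hold]  S*(5)=85.4965
k=4: j=0 S=77.0520 intr=39.0580 cont=37.4710 V=39.0580[EX]; j=1 S=94.8666 intr=21.2434 cont=20.4036 V=21.2434[EX]; j=2 S=116.8000 intr=0.0000 cont=6.7383 V=6.7383[hold]; j=3 S=143.8045 intr=0.0000 cont=1.0096 V=1.0096[hold]; j=4 S=177.0525 intr=0.0000 cont=0.0000 V=0.0000[hold]  S*(4)=94.8666
k=3: j=0 S=85.4965 intr=30.6135 cont=29.0265 V=30.6135[EX]; j=1 S=105.2636 intr=10.8464 cont=13.2198 V=13.2198[hold]; j=2 S=129.6008 intr=0.0000 cont=3.5920 V=3.5920[hold]; j=3 S=159.5648 intr=0.0000 cont=0.4575 V=0.4575[hold]  S*(3)=85.4965
k=2: j=0 S=94.8666 intr=21.2434 cont=20.9218 V=21.2434[EX]; j=1 S=116.8000 intr=0.0000 cont=7.9061 V=7.9061[hold]; j=2 S=143.8045 intr=0.0000 cont=1.8718 V=1.8718[hold]  S*(2)=94.8666
k=1: j=0 S=105.2636 intr=10.8464 cont=13.8424 V=13.8424[hold]; j=1 S=129.6008 intr=0.0000 cont=4.5809 V=4.5809[hold]  S*(1)=-
k=0: j=0 S=116.8000 intr=0.0000 cont=8.7155 V=8.7155[hold]  S*(0)=-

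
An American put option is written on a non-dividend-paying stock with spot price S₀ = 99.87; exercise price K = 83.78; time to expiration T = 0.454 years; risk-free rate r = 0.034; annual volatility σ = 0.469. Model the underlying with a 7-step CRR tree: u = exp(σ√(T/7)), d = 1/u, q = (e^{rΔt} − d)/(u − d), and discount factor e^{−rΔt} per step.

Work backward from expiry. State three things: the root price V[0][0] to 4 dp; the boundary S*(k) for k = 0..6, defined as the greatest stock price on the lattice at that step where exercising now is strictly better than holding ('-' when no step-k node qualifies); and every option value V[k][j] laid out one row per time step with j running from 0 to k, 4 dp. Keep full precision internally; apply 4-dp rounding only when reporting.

price = 4.8815
boundary = - - - - - 54.9634 61.9363
tree:
4.8815
7.4714 2.0914
11.1243 3.5390 0.5290
16.0052 5.8750 1.0184 0.0000
22.0590 9.5047 1.9604 0.0000 0.0000
28.8166 14.8221 3.7739 0.0000 0.0000 0.0000
35.0046 21.8437 7.2652 0.0000 0.0000 0.0000 0.0000
40.4959 28.8166 13.9860 0.0000 0.0000 0.0000 0.0000 0.0000

Δt=0.06486, u=1.12687, d=0.88742, q=0.47939, disc=e^(-rΔt)=0.99780
k=7 terminal: V=max(K-S,0) → 40.4959 28.8166 13.9860 0.0000 0.0000 0.0000 0.0000 0.0000
k=6: j=0 S=48.7754 intr=35.0046 cont=34.8201 V=35.0046[EX]; j=1 S=61.9363 intr=21.8437 cont=21.6591 V=21.8437[EX]; j=2 S=78.6485 intr=5.1315 cont=7.2652 V=7.2652[hold]; j=3 S=99.8700 intr=0.0000 cont=0.0000 V=0.0000[hold]; j=4 S=126.8177 intr=0.0000 cont=0.0000 V=0.0000[hold]; j=5 S=161.0366 intr=0.0000 cont=0.0000 V=0.0000[hold]; j=6 S=204.4887 intr=0.0000 cont=0.0000 V=0.0000[hold]  S*(6)=61.9363
k=5: j=0 S=54.9634 intr=28.8166 cont=28.6321 V=28.8166[EX]; j=1 S=69.7940 intr=13.9860 cont=14.8221 V=14.8221[hold]; j=2 S=88.6263 intr=0.0000 cont=3.7739 V=3.7739[hold]; j=3 S=112.5401 intr=0.0000 cont=0.0000 V=0.0000[hold]; j=4 S=142.9066 intr=0.0000 cont=0.0000 V=0.0000[hold]; j=5 S=181.4667 intr=0.0000 cont=0.0000 V=0.0000[hold]  S*(5)=54.9634
k=4: j=0 S=61.9363 intr=21.8437 cont=22.0590 V=22.0590[hold]; j=1 S=78.6485 intr=5.1315 cont=9.5047 V=9.5047[hold]; j=2 S=99.8700 intr=0.0000 cont=1.9604 V=1.9604[hold]; j=3 S=126.8177 intr=0.0000 cont=0.0000 V=0.0000[hold]; j=4 S=161.0366 intr=0.0000 cont=0.0000 V=0.0000[hold]  S*(4)=-
k=3: j=0 S=69.7940 intr=13.9860 cont=16.0052 V=16.0052[hold]; j=1 S=88.6263 intr=0.0000 cont=5.8750 V=5.8750[hold]; j=2 S=112.5401 intr=0.0000 cont=1.0184 V=1.0184[hold]; j=3 S=142.9066 intr=0.0000 cont=0.0000 V=0.0000[hold]  S*(3)=-
k=2: j=0 S=78.6485 intr=5.1315 cont=11.1243 V=11.1243[hold]; j=1 S=99.8700 intr=0.0000 cont=3.5390 V=3.5390[hold]; j=2 S=126.8177 intr=0.0000 cont=0.5290 V=0.5290[hold]  S*(2)=-
k=1: j=0 S=88.6263 intr=0.0000 cont=7.4714 V=7.4714[hold]; j=1 S=112.5401 intr=0.0000 cont=2.0914 V=2.0914[hold]  S*(1)=-
k=0: j=0 S=99.8700 intr=0.0000 cont=4.8815 V=4.8815[hold]  S*(0)=-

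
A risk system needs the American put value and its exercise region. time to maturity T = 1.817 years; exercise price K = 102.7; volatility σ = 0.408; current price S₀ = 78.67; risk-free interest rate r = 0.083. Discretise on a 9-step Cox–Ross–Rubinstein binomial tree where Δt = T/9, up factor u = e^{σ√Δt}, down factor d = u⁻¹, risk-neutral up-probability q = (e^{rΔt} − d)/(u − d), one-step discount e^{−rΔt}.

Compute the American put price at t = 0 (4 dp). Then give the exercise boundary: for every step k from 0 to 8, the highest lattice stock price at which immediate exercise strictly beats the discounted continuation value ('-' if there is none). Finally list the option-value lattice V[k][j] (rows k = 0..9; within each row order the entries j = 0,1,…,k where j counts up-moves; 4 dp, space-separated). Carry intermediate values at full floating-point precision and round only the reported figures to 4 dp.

params: Δt=0.20189 u=1.20120 d=0.83250 q=0.50013 e^(-rΔt)=0.98338
t_9 payoffs: 87.5900 80.8980 71.2422 57.3099 37.2073 8.2014 0.0000 0.0000 0.0000 0.0000
t_8: node(8,0) S=18.1502 payoff=84.5498 vs cont=82.8432 → 84.5498 [stop]  node(8,1) S=26.1886 payoff=76.5114 vs cont=74.8048 → 76.5114 [stop]  node(8,2) S=37.7872 payoff=64.9128 vs cont=63.2062 → 64.9128 [stop]  node(8,3) S=54.5227 payoff=48.1773 vs cont=46.4708 → 48.1773 [stop]  node(8,4) S=78.6700 payoff=24.0300 vs cont=22.3234 → 24.0300 [stop]  node(8,5) S=113.5119 payoff=0.0000 vs cont=4.0315 → 4.0315 [wait]  node(8,6) S=163.7847 payoff=0.0000 vs cont=0.0000 → 0.0000 [wait]  node(8,7) S=236.3227 payoff=0.0000 vs cont=0.0000 → 0.0000 [wait]  node(8,8) S=340.9869 payoff=0.0000 vs cont=0.0000 → 0.0000 [wait]  ⇒ S*(8)=78.6700
t_7: node(7,0) S=21.8020 payoff=80.8980 vs cont=79.1914 → 80.8980 [stop]  node(7,1) S=31.4578 payoff=71.2422 vs cont=69.5356 → 71.2422 [stop]  node(7,2) S=45.3901 payoff=57.3099 vs cont=55.6033 → 57.3099 [stop]  node(7,3) S=65.4927 payoff=37.2073 vs cont=35.5007 → 37.2073 [stop]  node(7,4) S=94.4986 payoff=8.2014 vs cont=13.7951 → 13.7951 [wait]  node(7,5) S=136.3507 payoff=0.0000 vs cont=1.9818 → 1.9818 [wait]  node(7,6) S=196.7385 payoff=0.0000 vs cont=0.0000 → 0.0000 [wait]  node(7,7) S=283.8714 payoff=0.0000 vs cont=0.0000 → 0.0000 [wait]  ⇒ S*(7)=65.4927
t_6: node(6,0) S=26.1886 payoff=76.5114 vs cont=74.8048 → 76.5114 [stop]  node(6,1) S=37.7872 payoff=64.9128 vs cont=63.2062 → 64.9128 [stop]  node(6,2) S=54.5227 payoff=48.1773 vs cont=46.4708 → 48.1773 [stop]  node(6,3) S=78.6700 payoff=24.0300 vs cont=25.0745 → 25.0745 [wait]  node(6,4) S=113.5119 payoff=0.0000 vs cont=7.7559 → 7.7559 [wait]  node(6,5) S=163.7847 payoff=0.0000 vs cont=0.9742 → 0.9742 [wait]  node(6,6) S=236.3227 payoff=0.0000 vs cont=0.0000 → 0.0000 [wait]  ⇒ S*(6)=54.5227
t_5: node(5,0) S=31.4578 payoff=71.2422 vs cont=69.5356 → 71.2422 [stop]  node(5,1) S=45.3901 payoff=57.3099 vs cont=55.6033 → 57.3099 [stop]  node(5,2) S=65.4927 payoff=37.2073 vs cont=36.0144 → 37.2073 [stop]  node(5,3) S=94.4986 payoff=8.2014 vs cont=16.1402 → 16.1402 [wait]  node(5,4) S=136.3507 payoff=0.0000 vs cont=4.2916 → 4.2916 [wait]  node(5,5) S=196.7385 payoff=0.0000 vs cont=0.4789 → 0.4789 [wait]  ⇒ S*(5)=65.4927
t_4: node(4,0) S=37.7872 payoff=64.9128 vs cont=63.2062 → 64.9128 [stop]  node(4,1) S=54.5227 payoff=48.1773 vs cont=46.4708 → 48.1773 [stop]  node(4,2) S=78.6700 payoff=24.0300 vs cont=26.2278 → 26.2278 [wait]  node(4,3) S=113.5119 payoff=0.0000 vs cont=10.0447 → 10.0447 [wait]  node(4,4) S=163.7847 payoff=0.0000 vs cont=2.3451 → 2.3451 [wait]  ⇒ S*(4)=54.5227
t_3: node(3,0) S=45.3901 payoff=57.3099 vs cont=55.6033 → 57.3099 [stop]  node(3,1) S=65.4927 payoff=37.2073 vs cont=36.5816 → 37.2073 [stop]  node(3,2) S=94.4986 payoff=8.2014 vs cont=17.8328 → 17.8328 [wait]  node(3,3) S=136.3507 payoff=0.0000 vs cont=6.0910 → 6.0910 [wait]  ⇒ S*(3)=65.4927
t_2: node(2,0) S=54.5227 payoff=48.1773 vs cont=46.4708 → 48.1773 [stop]  node(2,1) S=78.6700 payoff=24.0300 vs cont=27.0603 → 27.0603 [wait]  node(2,2) S=113.5119 payoff=0.0000 vs cont=11.7617 → 11.7617 [wait]  ⇒ S*(2)=54.5227
t_1: node(1,0) S=65.4927 payoff=37.2073 vs cont=36.9910 → 37.2073 [stop]  node(1,1) S=94.4986 payoff=8.2014 vs cont=19.0865 → 19.0865 [wait]  ⇒ S*(1)=65.4927
t_0: node(0,0) S=78.6700 payoff=24.0300 vs cont=27.6769 → 27.6769 [wait]  ⇒ S*(0)=-

price = 27.6769
boundary = - 65.4927 54.5227 65.4927 54.5227 65.4927 54.5227 65.4927 78.6700
tree:
27.6769
37.2073 19.0865
48.1773 27.0603 11.7617
57.3099 37.2073 17.8328 6.0910
64.9128 48.1773 26.2278 10.0447 2.3451
71.2422 57.3099 37.2073 16.1402 4.2916 0.4789
76.5114 64.9128 48.1773 25.0745 7.7559 0.9742 0.0000
80.8980 71.2422 57.3099 37.2073 13.7951 1.9818 0.0000 0.0000
84.5498 76.5114 64.9128 48.1773 24.0300 4.0315 0.0000 0.0000 0.0000
87.5900 80.8980 71.2422 57.3099 37.2073 8.2014 0.0000 0.0000 0.0000 0.0000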